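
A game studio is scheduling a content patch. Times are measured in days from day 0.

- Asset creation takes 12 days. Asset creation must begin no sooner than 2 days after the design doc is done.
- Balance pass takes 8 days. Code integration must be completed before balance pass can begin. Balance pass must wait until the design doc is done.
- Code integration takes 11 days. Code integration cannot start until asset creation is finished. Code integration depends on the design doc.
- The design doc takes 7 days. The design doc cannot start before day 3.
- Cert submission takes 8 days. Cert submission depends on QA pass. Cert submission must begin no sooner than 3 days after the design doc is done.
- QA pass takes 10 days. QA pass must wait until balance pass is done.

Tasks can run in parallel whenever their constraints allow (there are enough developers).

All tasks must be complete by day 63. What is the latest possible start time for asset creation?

14

Cert submission has no dependents, so it just needs to finish by day 63. Starting by 63 − 8 = day 55 achieves that.
QA pass has to be done before cert submission (must start by day 55). That means finishing by day 55, i.e. starting by 55 − 10 = day 45.
Balance pass feeds into QA pass (must start by day 45); so balance pass must finish by day 45 and therefore start by day 37.
Code integration has to be done before balance pass (must start by day 37). That means finishing by day 37, i.e. starting by 37 − 11 = day 26.
Asset creation feeds into code integration (must start by day 26); so asset creation must finish by day 26 and therefore start by day 14.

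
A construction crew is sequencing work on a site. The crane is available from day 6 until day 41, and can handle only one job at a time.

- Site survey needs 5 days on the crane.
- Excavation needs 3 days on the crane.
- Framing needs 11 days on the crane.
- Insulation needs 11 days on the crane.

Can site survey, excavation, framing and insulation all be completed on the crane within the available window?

The crane window is 41 − 6 = 35 days.
Running back to back, the jobs need 5 + 3 + 11 + 11 = 30 days on the crane.
Since 30 ≤ 35, they fit within the window.

Yes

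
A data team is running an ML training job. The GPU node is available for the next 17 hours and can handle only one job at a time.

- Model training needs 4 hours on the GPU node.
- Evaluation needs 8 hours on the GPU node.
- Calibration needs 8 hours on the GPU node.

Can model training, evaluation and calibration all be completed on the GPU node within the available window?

No

Running back to back, the jobs need 4 + 8 + 8 = 20 hours on the GPU node.
Since 20 > 17, they cannot all fit.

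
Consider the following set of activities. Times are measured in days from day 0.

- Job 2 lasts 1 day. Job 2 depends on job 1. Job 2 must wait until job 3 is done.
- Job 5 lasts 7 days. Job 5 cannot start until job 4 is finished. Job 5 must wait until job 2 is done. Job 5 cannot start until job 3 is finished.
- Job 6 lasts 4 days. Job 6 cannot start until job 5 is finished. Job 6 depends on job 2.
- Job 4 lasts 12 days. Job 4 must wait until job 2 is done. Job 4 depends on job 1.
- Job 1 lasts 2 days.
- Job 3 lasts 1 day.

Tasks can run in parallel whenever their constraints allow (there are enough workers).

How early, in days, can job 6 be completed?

Job 3 can start immediately at day 0; it finishes at day 1.
Nothing blocks job 1, so it runs from day 0 to day 2.
Job 2 cannot start until job 1 (finishes day 2); job 3 (finishes day 1). The controlling bound is day 2, so job 2 finishes at 2 + 1 = day 3.
For job 4: job 2 (finishes day 3); job 1 (finishes day 2). Taking the maximum gives a start of day 3, and it finishes at 3 + 12 = day 15.
Job 5 needs all of job 4 (finishes day 15); job 2 (finishes day 3); job 3 (finishes day 1). That puts its earliest start at day 15; it finishes at 15 + 7 = day 22.
Job 6 has to wait for job 5 (finishes day 22); job 2 (finishes day 3). The latest of these is day 22, so job 6 runs day 22 to 22 + 4 = day 26.

26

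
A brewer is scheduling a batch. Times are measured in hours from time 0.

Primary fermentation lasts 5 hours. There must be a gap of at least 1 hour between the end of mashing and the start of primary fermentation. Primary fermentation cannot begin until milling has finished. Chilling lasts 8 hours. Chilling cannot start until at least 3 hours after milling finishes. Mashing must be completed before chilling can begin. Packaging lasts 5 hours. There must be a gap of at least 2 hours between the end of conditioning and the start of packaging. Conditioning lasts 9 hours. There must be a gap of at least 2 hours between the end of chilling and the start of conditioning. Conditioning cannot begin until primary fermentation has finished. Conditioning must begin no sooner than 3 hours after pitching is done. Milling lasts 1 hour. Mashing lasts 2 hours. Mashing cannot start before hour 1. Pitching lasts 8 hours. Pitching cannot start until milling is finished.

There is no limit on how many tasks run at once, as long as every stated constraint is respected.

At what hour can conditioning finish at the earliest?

23

Mashing cannot begin until its own release at hour 1. It runs from hour 1 to 1 + 2 = hour 3.
Nothing blocks milling, so it runs from hour 0 to hour 1.
Primary fermentation cannot start until mashing (finishes hour 3, plus 1-hour gap → hour 4); milling (finishes hour 1). The controlling bound is hour 4, so primary fermentation finishes at 4 + 5 = hour 9.
After milling (finishes hour 1), pitching can start at hour 1 and finishes at hour 9.
Chilling cannot start until milling (finishes hour 1, plus 3-hour gap → hour 4); mashing (finishes hour 3). The controlling bound is hour 4, so chilling finishes at 4 + 8 = hour 12.
Conditioning has to wait for chilling (finishes hour 12, plus 2-hour gap → hour 14); primary fermentation (finishes hour 9); pitching (finishes hour 9, plus 3-hour gap → hour 12). The latest of these is hour 14, so conditioning runs hour 14 to 14 + 9 = hour 23.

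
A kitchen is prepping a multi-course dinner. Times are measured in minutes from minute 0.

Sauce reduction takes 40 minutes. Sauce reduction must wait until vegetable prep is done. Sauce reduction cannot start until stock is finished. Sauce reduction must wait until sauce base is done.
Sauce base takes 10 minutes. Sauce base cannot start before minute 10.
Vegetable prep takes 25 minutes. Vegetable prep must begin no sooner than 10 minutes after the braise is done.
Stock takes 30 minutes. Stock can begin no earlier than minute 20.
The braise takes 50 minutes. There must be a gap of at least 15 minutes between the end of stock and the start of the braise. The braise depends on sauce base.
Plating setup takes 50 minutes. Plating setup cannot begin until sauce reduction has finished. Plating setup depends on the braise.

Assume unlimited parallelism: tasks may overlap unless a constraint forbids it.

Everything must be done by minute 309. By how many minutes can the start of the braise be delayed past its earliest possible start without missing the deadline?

Sauce base waits on its own release at minute 10, so it starts at minute 10 and finishes at 10 + 10 = minute 20.
Stock cannot begin until its own release at minute 20. It runs from minute 20 to 20 + 30 = minute 50.
The braise needs all of stock (finishes minute 50, plus 15-minute gap → minute 65); sauce base (finishes minute 20). That puts its earliest start at minute 65; it finishes at 65 + 50 = minute 115.

Working backward from the deadline:
Nothing follows plating setup; the deadline of minute 309 is its only limit. It must start by 309 − 50 = minute 259.
Sauce reduction feeds into plating setup (must start by minute 259); so sauce reduction must finish by minute 259 and therefore start by minute 219.
Vegetable prep has to be done before sauce reduction (must start by minute 219). That means finishing by minute 219, i.e. starting by 219 − 25 = minute 194.
For the braise: vegetable prep (must start by minute 194, minus 10-minute gap → minute 184); plating setup (must start by minute 259). The most restrictive is minute 184; with a 50-minute duration, the braise must start by minute 134.
So the braise can start as early as minute 65 and as late as minute 134, giving 134 − 65 = 69 minutes of slack.

69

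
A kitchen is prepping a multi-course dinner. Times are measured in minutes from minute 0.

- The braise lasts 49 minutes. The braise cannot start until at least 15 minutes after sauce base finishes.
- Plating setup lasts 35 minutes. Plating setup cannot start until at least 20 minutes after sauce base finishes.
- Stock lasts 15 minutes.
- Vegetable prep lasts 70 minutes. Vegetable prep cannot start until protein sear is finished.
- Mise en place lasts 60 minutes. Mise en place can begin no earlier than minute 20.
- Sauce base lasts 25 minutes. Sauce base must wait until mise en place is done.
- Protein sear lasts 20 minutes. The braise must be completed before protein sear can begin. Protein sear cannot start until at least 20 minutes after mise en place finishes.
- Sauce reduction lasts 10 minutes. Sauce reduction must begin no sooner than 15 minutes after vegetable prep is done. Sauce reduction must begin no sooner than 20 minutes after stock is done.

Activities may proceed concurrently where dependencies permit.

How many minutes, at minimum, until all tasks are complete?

Stock can start immediately at minute 0; it finishes at minute 15.
After its own release at minute 20, mise en place can start at minute 20 and finishes at minute 80.
Sauce base cannot begin until mise en place (finishes minute 80). It runs from minute 80 to 80 + 25 = minute 105.
Plating setup waits on sauce base (finishes minute 105, plus 20-minute gap → minute 125), so it starts at minute 125 and finishes at 125 + 35 = minute 160.
The braise cannot begin until sauce base (finishes minute 105, plus 15-minute gap → minute 120). It runs from minute 120 to 120 + 49 = minute 169.
For protein sear: the braise (finishes minute 169); mise en place (finishes minute 80, plus 20-minute gap → minute 100). Taking the maximum gives a start of minute 169, and it finishes at 169 + 20 = minute 189.
Vegetable prep waits on protein sear (finishes minute 189), so it starts at minute 189 and finishes at 189 + 70 = minute 259.
Sauce reduction has to wait for vegetable prep (finishes minute 259, plus 15-minute gap → minute 274); stock (finishes minute 15, plus 20-minute gap → minute 35). The latest of these is minute 274, so sauce reduction runs minute 274 to 274 + 10 = minute 284.
All tasks are finished once the last one completes. Finish times: Mise en place at 80, Stock at 15, Sauce base at 105, The braise at 169, Protein sear at 189, Vegetable prep at 259, Sauce reduction at 284, Plating setup at 160. The latest is minute 284.

284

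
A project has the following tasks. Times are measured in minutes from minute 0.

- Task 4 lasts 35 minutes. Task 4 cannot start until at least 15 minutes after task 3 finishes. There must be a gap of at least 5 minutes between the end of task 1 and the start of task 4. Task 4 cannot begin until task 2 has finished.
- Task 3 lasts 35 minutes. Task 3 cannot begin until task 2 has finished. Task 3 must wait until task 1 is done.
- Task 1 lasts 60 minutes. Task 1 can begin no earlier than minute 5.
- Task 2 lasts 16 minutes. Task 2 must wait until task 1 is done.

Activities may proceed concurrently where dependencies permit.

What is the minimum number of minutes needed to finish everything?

Task 1 waits on its own release at minute 5, so it starts at minute 5 and finishes at 5 + 60 = minute 65.
Task 2 cannot begin until task 1 (finishes minute 65). It runs from minute 65 to 65 + 16 = minute 81.
Task 3 has to wait for task 2 (finishes minute 81); task 1 (finishes minute 65). The latest of these is minute 81, so task 3 runs minute 81 to 81 + 35 = minute 116.
Task 4 needs all of task 3 (finishes minute 116, plus 15-minute gap → minute 131); task 1 (finishes minute 65, plus 5-minute gap → minute 70); task 2 (finishes minute 81). That puts its earliest start at minute 131; it finishes at 131 + 35 = minute 166.
All tasks are finished once the last one completes. Finish times: Task 1 at 65, Task 2 at 81, Task 3 at 116, Task 4 at 166. The latest is minute 166.

166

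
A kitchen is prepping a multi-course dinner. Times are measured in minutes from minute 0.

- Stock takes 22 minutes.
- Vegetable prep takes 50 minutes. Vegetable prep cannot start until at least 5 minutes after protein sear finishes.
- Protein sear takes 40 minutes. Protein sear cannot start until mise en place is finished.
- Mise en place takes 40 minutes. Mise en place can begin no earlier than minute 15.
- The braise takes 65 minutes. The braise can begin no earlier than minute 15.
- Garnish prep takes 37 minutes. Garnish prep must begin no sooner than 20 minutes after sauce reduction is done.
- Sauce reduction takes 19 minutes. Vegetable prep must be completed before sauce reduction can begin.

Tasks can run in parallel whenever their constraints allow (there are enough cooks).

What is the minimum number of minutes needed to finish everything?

The braise cannot begin until its own release at minute 15. It runs from minute 15 to 15 + 65 = minute 80.
Nothing blocks stock, so it runs from minute 0 to minute 22.
Mise en place waits on its own release at minute 15, so it starts at minute 15 and finishes at 15 + 40 = minute 55.
After mise en place (finishes minute 55), protein sear can start at minute 55 and finishes at minute 95.
Vegetable prep cannot begin until protein sear (finishes minute 95, plus 5-minute gap → minute 100). It runs from minute 100 to 100 + 50 = minute 150.
After vegetable prep (finishes minute 150), sauce reduction can start at minute 150 and finishes at minute 169.
Garnish prep cannot begin until sauce reduction (finishes minute 169, plus 20-minute gap → minute 189). It runs from minute 189 to 189 + 37 = minute 226.
All tasks are finished once the last one completes. Finish times: Mise en place at 55, Stock at 22, The braise at 80, Protein sear at 95, Vegetable prep at 150, Sauce reduction at 169, Garnish prep at 226. The latest is minute 226.

226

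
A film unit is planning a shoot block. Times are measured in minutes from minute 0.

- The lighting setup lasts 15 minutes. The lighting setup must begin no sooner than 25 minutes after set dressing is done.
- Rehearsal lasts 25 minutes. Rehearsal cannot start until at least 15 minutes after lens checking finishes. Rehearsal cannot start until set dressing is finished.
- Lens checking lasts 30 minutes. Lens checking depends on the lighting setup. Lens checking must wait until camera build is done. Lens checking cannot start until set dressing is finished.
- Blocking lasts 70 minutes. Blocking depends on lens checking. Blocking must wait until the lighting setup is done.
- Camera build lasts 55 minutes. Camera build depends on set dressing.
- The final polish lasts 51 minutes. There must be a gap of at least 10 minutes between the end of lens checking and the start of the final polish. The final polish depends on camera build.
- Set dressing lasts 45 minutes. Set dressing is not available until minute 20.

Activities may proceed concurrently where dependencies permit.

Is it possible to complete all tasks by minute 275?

Yes

After its own release at minute 20, set dressing can start at minute 20 and finishes at minute 65.
Camera build cannot begin until set dressing (finishes minute 65). It runs from minute 65 to 65 + 55 = minute 120.
The lighting setup waits on set dressing (finishes minute 65, plus 25-minute gap → minute 90), so it starts at minute 90 and finishes at 90 + 15 = minute 105.
Lens checking needs all of the lighting setup (finishes minute 105); camera build (finishes minute 120); set dressing (finishes minute 65). That puts its earliest start at minute 120; it finishes at 120 + 30 = minute 150.
The final polish cannot start until lens checking (finishes minute 150, plus 10-minute gap → minute 160); camera build (finishes minute 120). The controlling bound is minute 160, so the final polish finishes at 160 + 51 = minute 211.
Rehearsal has to wait for lens checking (finishes minute 150, plus 15-minute gap → minute 165); set dressing (finishes minute 65). The latest of these is minute 165, so rehearsal runs minute 165 to 165 + 25 = minute 190.
Blocking has to wait for lens checking (finishes minute 150); the lighting setup (finishes minute 105). The latest of these is minute 150, so blocking runs minute 150 to 150 + 70 = minute 220.
Every task is finished by minute 220, which is no later than the deadline of 275, so the schedule is feasible.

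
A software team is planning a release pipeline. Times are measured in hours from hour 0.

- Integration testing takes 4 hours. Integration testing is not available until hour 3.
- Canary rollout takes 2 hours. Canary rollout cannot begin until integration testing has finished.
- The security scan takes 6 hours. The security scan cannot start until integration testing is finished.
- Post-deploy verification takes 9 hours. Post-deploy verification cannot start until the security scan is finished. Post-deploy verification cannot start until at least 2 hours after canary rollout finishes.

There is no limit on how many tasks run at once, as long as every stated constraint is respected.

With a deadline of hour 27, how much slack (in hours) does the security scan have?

5

Integration testing cannot begin until its own release at hour 3. It runs from hour 3 to 3 + 4 = hour 7.
The security scan waits on integration testing (finishes hour 7), so it starts at hour 7 and finishes at 7 + 6 = hour 13.

Working backward from the deadline:
Post-deploy verification must finish by hour 27; it takes 9 hours, so it must start by 27 − 9 = hour 18.
Since post-deploy verification (must start by hour 18) depends on it, the security scan must finish by hour 18. Backing off its 6-hour duration gives a latest start of hour 12.
So the security scan can start as early as hour 7 and as late as hour 12, giving 12 − 7 = 5 hours of slack.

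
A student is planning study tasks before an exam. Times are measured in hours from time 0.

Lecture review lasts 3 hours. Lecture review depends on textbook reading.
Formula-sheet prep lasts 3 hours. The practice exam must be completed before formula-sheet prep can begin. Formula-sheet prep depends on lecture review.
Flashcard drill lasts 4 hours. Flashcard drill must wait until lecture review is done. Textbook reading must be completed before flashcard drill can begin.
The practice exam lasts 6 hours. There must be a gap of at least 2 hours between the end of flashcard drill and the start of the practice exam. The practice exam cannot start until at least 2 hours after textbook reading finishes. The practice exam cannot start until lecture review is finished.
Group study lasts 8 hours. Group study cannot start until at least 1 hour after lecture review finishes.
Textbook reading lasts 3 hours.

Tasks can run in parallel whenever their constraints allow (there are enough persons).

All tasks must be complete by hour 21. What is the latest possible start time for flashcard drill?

Formula-sheet prep has no dependents, so it just needs to finish by hour 21. Starting by 21 − 3 = hour 18 achieves that.
The practice exam must finish before formula-sheet prep (must start by hour 18). With a 6-hour duration, the practice exam must start by 18 − 6 = hour 12.
Flashcard drill has to be done before the practice exam (must start by hour 12, minus 2-hour gap → hour 10). That means finishing by hour 10, i.e. starting by 10 − 4 = hour 6.

6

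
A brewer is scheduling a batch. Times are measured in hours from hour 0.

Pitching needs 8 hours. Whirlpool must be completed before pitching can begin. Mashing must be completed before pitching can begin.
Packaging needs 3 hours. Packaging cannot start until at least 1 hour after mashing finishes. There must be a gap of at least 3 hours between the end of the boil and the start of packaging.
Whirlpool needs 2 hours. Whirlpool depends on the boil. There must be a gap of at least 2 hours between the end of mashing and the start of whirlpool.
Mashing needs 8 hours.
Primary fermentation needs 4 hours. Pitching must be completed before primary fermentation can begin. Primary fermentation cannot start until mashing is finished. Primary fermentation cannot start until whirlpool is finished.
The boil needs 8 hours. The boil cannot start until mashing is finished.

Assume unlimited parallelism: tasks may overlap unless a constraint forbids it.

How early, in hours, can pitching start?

18

Nothing blocks mashing, so it runs from hour 0 to hour 8.
The boil cannot begin until mashing (finishes hour 8). It runs from hour 8 to 8 + 8 = hour 16.
For whirlpool: the boil (finishes hour 16); mashing (finishes hour 8, plus 2-hour gap → hour 10). Taking the maximum gives a start of hour 16, and it finishes at 16 + 2 = hour 18.
Pitching waits on whirlpool (finishes hour 18); mashing (finishes hour 8). The latest of these is hour 18, which is the earliest pitching can start.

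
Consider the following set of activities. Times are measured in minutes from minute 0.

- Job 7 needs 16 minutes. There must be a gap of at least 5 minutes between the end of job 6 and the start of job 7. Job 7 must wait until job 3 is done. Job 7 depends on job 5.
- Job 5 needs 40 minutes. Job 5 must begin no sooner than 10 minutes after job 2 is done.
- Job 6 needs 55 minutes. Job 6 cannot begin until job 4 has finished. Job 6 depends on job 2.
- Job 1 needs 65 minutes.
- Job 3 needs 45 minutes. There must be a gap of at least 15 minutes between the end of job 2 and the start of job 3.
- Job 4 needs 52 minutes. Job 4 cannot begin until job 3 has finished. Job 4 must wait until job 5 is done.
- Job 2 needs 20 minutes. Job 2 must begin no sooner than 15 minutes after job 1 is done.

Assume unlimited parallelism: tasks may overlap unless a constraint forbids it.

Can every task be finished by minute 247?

No

Job 1 has no prerequisites, so it starts at minute 0 and finishes at minute 65.
Job 2 cannot begin until job 1 (finishes minute 65, plus 15-minute gap → minute 80). It runs from minute 80 to 80 + 20 = minute 100.
After job 2 (finishes minute 100, plus 10-minute gap → minute 110), job 5 can start at minute 110 and finishes at minute 150.
Job 3 cannot begin until job 2 (finishes minute 100, plus 15-minute gap → minute 115). It runs from minute 115 to 115 + 45 = minute 160.
Job 4 needs all of job 3 (finishes minute 160); job 5 (finishes minute 150). That puts its earliest start at minute 160; it finishes at 160 + 52 = minute 212.
Job 6 has to wait for job 4 (finishes minute 212); job 2 (finishes minute 100). The latest of these is minute 212, so job 6 runs minute 212 to 212 + 55 = minute 267.
Job 7 needs all of job 6 (finishes minute 267, plus 5-minute gap → minute 272); job 3 (finishes minute 160); job 5 (finishes minute 150). That puts its earliest start at minute 272; it finishes at 272 + 16 = minute 288.
The earliest everything can be done is minute 288, which is after the deadline of 247, so it is not possible.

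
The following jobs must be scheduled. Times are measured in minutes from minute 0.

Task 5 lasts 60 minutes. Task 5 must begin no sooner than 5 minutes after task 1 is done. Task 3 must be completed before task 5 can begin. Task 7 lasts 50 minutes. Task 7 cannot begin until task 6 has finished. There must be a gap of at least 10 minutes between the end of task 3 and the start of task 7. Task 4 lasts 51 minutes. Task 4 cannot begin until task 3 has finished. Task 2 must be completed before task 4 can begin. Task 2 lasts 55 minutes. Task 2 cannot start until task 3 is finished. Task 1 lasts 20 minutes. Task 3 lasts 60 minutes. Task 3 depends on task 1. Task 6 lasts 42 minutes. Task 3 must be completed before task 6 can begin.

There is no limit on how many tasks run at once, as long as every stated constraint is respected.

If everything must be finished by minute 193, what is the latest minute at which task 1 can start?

7

Nothing follows task 4; the deadline of minute 193 is its only limit. It must start by 193 − 51 = minute 142.
Task 2 must finish before task 4 (must start by minute 142). With a 55-minute duration, task 2 must start by 142 − 55 = minute 87.
To finish by minute 193, task 5 (duration 60) must start no later than minute 133.
Task 7 has no dependents, so it just needs to finish by minute 193. Starting by 193 − 50 = minute 143 achieves that.
Task 6 must finish before task 7 (must start by minute 143). With a 42-minute duration, task 6 must start by 143 − 42 = minute 101.
Task 3 feeds task 2 (must start by minute 87); task 4 (must start by minute 142); task 5 (must start by minute 133); task 6 (must start by minute 101); task 7 (must start by minute 143, minus 10-minute gap → minute 133). Taking the minimum, task 3 must finish by minute 87 and start by 87 − 60 = minute 27.
Task 1 must finish in time for task 3 (must start by minute 27); task 5 (must start by minute 133, minus 5-minute gap → minute 128). The tightest is minute 27, so task 1 must start by 27 − 20 = minute 7.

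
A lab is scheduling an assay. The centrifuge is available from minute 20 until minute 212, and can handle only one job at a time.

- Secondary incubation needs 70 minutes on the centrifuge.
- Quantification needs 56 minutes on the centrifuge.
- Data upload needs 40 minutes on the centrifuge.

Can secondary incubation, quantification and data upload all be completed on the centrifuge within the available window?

The centrifuge window is 212 − 20 = 192 minutes.
Running back to back, the jobs need 70 + 56 + 40 = 166 minutes on the centrifuge.
Since 166 ≤ 192, they fit within the window.

Yes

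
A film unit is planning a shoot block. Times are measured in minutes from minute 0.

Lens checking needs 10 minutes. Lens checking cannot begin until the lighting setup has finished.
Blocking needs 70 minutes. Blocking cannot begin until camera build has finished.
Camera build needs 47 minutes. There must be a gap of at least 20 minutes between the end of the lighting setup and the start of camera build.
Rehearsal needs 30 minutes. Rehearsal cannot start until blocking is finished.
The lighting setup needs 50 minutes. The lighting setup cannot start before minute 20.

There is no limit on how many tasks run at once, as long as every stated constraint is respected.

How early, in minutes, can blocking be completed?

207

The lighting setup cannot begin until its own release at minute 20. It runs from minute 20 to 20 + 50 = minute 70.
After the lighting setup (finishes minute 70, plus 20-minute gap → minute 90), camera build can start at minute 90 and finishes at minute 137.
After camera build (finishes minute 137), blocking can start at minute 137 and finishes at minute 207.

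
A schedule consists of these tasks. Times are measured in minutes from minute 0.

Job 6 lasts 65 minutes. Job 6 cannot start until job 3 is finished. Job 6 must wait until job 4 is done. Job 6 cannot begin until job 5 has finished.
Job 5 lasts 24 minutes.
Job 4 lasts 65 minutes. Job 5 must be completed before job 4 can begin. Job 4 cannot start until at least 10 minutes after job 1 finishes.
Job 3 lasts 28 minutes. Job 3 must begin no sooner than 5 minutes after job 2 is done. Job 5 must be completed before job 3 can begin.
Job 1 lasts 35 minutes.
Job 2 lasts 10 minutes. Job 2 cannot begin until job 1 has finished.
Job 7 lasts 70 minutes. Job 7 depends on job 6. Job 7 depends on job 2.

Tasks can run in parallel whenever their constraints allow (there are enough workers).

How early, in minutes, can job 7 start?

175

Job 5 can start immediately at minute 0; it finishes at minute 24.
Job 1 can start immediately at minute 0; it finishes at minute 35.
Job 4 cannot start until job 5 (finishes minute 24); job 1 (finishes minute 35, plus 10-minute gap → minute 45). The controlling bound is minute 45, so job 4 finishes at 45 + 65 = minute 110.
Job 2 cannot begin until job 1 (finishes minute 35). It runs from minute 35 to 35 + 10 = minute 45.
Job 3 cannot start until job 2 (finishes minute 45, plus 5-minute gap → minute 50); job 5 (finishes minute 24). The controlling bound is minute 50, so job 3 finishes at 50 + 28 = minute 78.
Job 6 has to wait for job 3 (finishes minute 78); job 4 (finishes minute 110); job 5 (finishes minute 24). The latest of these is minute 110, so job 6 runs minute 110 to 110 + 65 = minute 175.
Job 7 waits on job 6 (finishes minute 175); job 2 (finishes minute 45). The latest of these is minute 175, which is the earliest job 7 can start.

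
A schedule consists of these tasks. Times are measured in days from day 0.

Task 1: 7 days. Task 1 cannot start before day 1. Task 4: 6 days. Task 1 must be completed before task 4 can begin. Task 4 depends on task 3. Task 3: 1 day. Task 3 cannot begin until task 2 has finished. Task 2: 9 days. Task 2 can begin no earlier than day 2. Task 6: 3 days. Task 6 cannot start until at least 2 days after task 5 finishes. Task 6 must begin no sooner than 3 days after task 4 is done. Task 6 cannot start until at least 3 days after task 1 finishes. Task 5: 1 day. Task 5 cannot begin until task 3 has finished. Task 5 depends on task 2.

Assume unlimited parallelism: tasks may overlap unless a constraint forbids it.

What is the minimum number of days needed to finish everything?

Task 2 waits on its own release at day 2, so it starts at day 2 and finishes at 2 + 9 = day 11.
After task 2 (finishes day 11), task 3 can start at day 11 and finishes at day 12.
Task 5 has to wait for task 3 (finishes day 12); task 2 (finishes day 11). The latest of these is day 12, so task 5 runs day 12 to 12 + 1 = day 13.
After its own release at day 1, task 1 can start at day 1 and finishes at day 8.
For task 4: task 1 (finishes day 8); task 3 (finishes day 12). Taking the maximum gives a start of day 12, and it finishes at 12 + 6 = day 18.
For task 6: task 5 (finishes day 13, plus 2-day gap → day 15); task 4 (finishes day 18, plus 3-day gap → day 21); task 1 (finishes day 8, plus 3-day gap → day 11). Taking the maximum gives a start of day 21, and it finishes at 21 + 3 = day 24.
All tasks are finished once the last one completes. Finish times: Task 1 at 8, Task 2 at 11, Task 3 at 12, Task 4 at 18, Task 5 at 13, Task 6 at 24. The latest is day 24.

24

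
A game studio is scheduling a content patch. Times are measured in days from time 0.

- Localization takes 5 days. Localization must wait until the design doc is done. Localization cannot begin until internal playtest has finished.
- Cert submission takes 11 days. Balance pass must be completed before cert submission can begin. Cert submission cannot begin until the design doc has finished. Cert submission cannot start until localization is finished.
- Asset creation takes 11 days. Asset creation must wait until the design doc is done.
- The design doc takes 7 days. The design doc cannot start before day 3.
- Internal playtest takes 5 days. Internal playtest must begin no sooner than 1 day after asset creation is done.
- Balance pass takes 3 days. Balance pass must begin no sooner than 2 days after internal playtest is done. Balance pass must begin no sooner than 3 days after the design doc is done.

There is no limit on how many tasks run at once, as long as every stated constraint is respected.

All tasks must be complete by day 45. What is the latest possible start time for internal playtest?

24

Nothing follows cert submission; the deadline of day 45 is its only limit. It must start by 45 − 11 = day 34.
Balance pass has to be done before cert submission (must start by day 34). That means finishing by day 34, i.e. starting by 34 − 3 = day 31.
Localization feeds into cert submission (must start by day 34); so localization must finish by day 34 and therefore start by day 29.
Internal playtest must finish in time for balance pass (must start by day 31, minus 2-day gap → day 29); localization (must start by day 29). The tightest is day 29, so internal playtest must start by 29 − 5 = day 24.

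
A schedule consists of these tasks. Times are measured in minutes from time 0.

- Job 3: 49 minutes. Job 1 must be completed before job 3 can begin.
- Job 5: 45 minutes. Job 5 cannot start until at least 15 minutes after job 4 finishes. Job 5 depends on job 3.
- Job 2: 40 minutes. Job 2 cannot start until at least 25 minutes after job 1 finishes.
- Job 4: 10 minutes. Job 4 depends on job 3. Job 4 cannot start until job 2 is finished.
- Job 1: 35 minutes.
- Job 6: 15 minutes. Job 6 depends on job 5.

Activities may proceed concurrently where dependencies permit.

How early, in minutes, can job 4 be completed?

110

Job 1 can start immediately at minute 0; it finishes at minute 35.
Job 3 cannot begin until job 1 (finishes minute 35). It runs from minute 35 to 35 + 49 = minute 84.
After job 1 (finishes minute 35, plus 25-minute gap → minute 60), job 2 can start at minute 60 and finishes at minute 100.
Job 4 needs all of job 3 (finishes minute 84); job 2 (finishes minute 100). That puts its earliest start at minute 100; it finishes at 100 + 10 = minute 110.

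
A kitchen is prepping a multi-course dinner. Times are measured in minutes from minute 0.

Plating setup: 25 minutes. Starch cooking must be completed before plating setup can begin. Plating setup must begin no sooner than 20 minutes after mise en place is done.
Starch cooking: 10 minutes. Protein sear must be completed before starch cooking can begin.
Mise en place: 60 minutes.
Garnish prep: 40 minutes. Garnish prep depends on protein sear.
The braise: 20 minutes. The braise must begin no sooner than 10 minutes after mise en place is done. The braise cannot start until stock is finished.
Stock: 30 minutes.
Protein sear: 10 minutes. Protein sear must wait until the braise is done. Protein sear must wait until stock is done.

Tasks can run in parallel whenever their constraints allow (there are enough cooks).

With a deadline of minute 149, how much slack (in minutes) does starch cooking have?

Stock can start immediately at minute 0; it finishes at minute 30.
Mise en place has no prerequisites, so it starts at minute 0 and finishes at minute 60.
The braise cannot start until mise en place (finishes minute 60, plus 10-minute gap → minute 70); stock (finishes minute 30). The controlling bound is minute 70, so the braise finishes at 70 + 20 = minute 90.
Protein sear cannot start until the braise (finishes minute 90); stock (finishes minute 30). The controlling bound is minute 90, so protein sear finishes at 90 + 10 = minute 100.
Starch cooking waits on protein sear (finishes minute 100), so it starts at minute 100 and finishes at 100 + 10 = minute 110.

Working backward from the deadline:
Plating setup has no dependents, so it just needs to finish by minute 149. Starting by 149 − 25 = minute 124 achieves that.
Starch cooking must finish before plating setup (must start by minute 124). With a 10-minute duration, starch cooking must start by 124 − 10 = minute 114.
So starch cooking can start as early as minute 100 and as late as minute 114, giving 114 − 100 = 14 minutes of slack.

14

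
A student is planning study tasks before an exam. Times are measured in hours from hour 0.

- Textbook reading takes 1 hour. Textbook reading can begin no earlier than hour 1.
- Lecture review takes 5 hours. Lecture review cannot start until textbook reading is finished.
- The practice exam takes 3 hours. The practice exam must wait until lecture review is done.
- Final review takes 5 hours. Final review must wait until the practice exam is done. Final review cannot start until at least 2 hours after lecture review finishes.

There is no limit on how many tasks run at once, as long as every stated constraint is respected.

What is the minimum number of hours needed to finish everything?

15

After its own release at hour 1, textbook reading can start at hour 1 and finishes at hour 2.
Lecture review cannot begin until textbook reading (finishes hour 2). It runs from hour 2 to 2 + 5 = hour 7.
The practice exam waits on lecture review (finishes hour 7), so it starts at hour 7 and finishes at 7 + 3 = hour 10.
For final review: the practice exam (finishes hour 10); lecture review (finishes hour 7, plus 2-hour gap → hour 9). Taking the maximum gives a start of hour 10, and it finishes at 10 + 5 = hour 15.
All tasks are finished once the last one completes. Finish times: Textbook reading at 2, Lecture review at 7, The practice exam at 10, Final review at 15. The latest is hour 15.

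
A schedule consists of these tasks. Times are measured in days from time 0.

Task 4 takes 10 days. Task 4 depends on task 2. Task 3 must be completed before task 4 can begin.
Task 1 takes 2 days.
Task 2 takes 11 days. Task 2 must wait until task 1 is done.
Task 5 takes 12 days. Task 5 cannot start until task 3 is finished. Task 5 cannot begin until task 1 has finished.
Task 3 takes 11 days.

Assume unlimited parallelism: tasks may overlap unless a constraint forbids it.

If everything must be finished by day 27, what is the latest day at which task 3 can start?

4

Task 4 must finish by day 27; it takes 10 days, so it must start by 27 − 10 = day 17.
Nothing follows task 5; the deadline of day 27 is its only limit. It must start by 27 − 12 = day 15.
For task 3: task 4 (must start by day 17); task 5 (must start by day 15). The most restrictive is day 15; with an 11-day duration, task 3 must start by day 4.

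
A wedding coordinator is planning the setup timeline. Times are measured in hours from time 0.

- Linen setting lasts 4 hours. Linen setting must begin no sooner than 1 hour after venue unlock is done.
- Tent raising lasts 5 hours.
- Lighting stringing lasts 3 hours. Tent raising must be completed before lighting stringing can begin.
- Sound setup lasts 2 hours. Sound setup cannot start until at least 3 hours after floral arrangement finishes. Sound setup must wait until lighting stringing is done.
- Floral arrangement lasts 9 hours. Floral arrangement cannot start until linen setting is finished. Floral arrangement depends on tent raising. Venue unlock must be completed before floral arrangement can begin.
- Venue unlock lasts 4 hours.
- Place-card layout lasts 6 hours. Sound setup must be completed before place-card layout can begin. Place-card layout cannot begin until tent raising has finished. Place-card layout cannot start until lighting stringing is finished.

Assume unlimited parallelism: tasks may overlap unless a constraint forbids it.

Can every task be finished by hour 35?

Tent raising can start immediately at hour 0; it finishes at hour 5.
Lighting stringing waits on tent raising (finishes hour 5), so it starts at hour 5 and finishes at 5 + 3 = hour 8.
Venue unlock can start immediately at hour 0; it finishes at hour 4.
Linen setting waits on venue unlock (finishes hour 4, plus 1-hour gap → hour 5), so it starts at hour 5 and finishes at 5 + 4 = hour 9.
Floral arrangement cannot start until linen setting (finishes hour 9); tent raising (finishes hour 5); venue unlock (finishes hour 4). The controlling bound is hour 9, so floral arrangement finishes at 9 + 9 = hour 18.
Sound setup has to wait for floral arrangement (finishes hour 18, plus 3-hour gap → hour 21); lighting stringing (finishes hour 8). The latest of these is hour 21, so sound setup runs hour 21 to 21 + 2 = hour 23.
For place-card layout: sound setup (finishes hour 23); tent raising (finishes hour 5); lighting stringing (finishes hour 8). Taking the maximum gives a start of hour 23, and it finishes at 23 + 6 = hour 29.
Every task is finished by hour 29, which is no later than the deadline of 35, so the schedule is feasible.

Yes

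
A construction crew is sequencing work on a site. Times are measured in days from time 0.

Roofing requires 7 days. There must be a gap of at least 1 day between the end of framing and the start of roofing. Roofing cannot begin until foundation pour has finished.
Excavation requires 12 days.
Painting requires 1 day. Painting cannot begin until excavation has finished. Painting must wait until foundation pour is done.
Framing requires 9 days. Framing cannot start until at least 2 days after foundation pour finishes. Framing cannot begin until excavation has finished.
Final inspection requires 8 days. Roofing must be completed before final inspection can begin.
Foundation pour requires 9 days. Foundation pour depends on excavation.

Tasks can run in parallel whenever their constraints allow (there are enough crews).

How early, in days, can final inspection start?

Excavation can start immediately at day 0; it finishes at day 12.
After excavation (finishes day 12), foundation pour can start at day 12 and finishes at day 21.
Framing has to wait for foundation pour (finishes day 21, plus 2-day gap → day 23); excavation (finishes day 12). The latest of these is day 23, so framing runs day 23 to 23 + 9 = day 32.
Roofing needs all of framing (finishes day 32, plus 1-day gap → day 33); foundation pour (finishes day 21). That puts its earliest start at day 33; it finishes at 33 + 7 = day 40.
Final inspection waits on roofing (finishes day 40), so the earliest it can start is day 40.

40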